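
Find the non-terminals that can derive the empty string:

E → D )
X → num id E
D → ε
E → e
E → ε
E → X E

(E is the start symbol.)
A non-terminal is nullable if it can derive ε (the empty string): either it has an ε-production, or it has a production whose right-hand side consists entirely of nullable non-terminals.

ε-productions: D → ε, E → ε
So D, E are immediately nullable.
No further non-terminal can be added: every production for the remaining non-terminals contains a terminal or a non-nullable non-terminal.
Nullable = { 'D', 'E' }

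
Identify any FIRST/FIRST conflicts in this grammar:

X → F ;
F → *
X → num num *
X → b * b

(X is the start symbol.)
No FIRST/FIRST conflicts.

FIRST sets of the non-terminals at (or reachable through a nullable prefix from) the front of some alternative:
  FIRST(F) = { '*' }

Productions for X:
  X → F ;: FIRST = { '*' }
  X → num num *: FIRST = { 'num' }
  X → b * b: FIRST = { 'b' }
F has only one production, so no FIRST/FIRST conflict is possible there.

All alternatives of each non-terminal have pairwise disjoint FIRST sets.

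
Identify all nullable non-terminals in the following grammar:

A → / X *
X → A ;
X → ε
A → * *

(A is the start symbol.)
A non-terminal is nullable if it can derive ε (the empty string): either it has an ε-production, or it has a production whose right-hand side consists entirely of nullable non-terminals.

ε-productions: X → ε
So X is immediately nullable.
No further non-terminal can be added: every production for the remaining non-terminals contains a terminal or a non-nullable non-terminal.
Nullable = { 'X' }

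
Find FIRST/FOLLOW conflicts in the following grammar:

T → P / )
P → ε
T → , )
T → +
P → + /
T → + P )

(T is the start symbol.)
No FIRST/FOLLOW conflicts.

A FIRST/FOLLOW conflict occurs when a non-terminal N has a nullable alternative N → β (β ⇒* ε) and another alternative N → α with FIRST(α) ∩ FOLLOW(N) ≠ ∅: on such a lookahead the parser cannot decide between expanding α and letting N vanish via β.

Nullable non-terminals: P.

P: nullable alternative(s) P → ε; FOLLOW(P) = { ')', '/' }
  P → ε: FIRST \ {ε} = { } — this is the only nullable alternative, skip
  P → + /: FIRST \ {ε} = { '+' } — disjoint from FOLLOW(P)

T has no nullable alternative, so no FIRST/FOLLOW check is needed there.

No FIRST/FOLLOW conflicts found.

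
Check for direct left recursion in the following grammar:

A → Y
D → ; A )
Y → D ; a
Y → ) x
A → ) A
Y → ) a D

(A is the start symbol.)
No direct left recursion

A → Y: starts with Y
D → ; A ): starts with ';'
Y → D ; a: starts with D
Y → ) x: starts with ')'
A → ) A: starts with ')'
Y → ) a D: starts with ')'

No direct left recursion found.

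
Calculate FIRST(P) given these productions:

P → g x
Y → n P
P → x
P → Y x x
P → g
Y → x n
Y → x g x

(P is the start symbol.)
{ 'g', 'n', 'x' }

To compute FIRST(P), examine every production with P on the left-hand side, reading each right-hand side left to right until a non-nullable symbol is reached.

FIRST sets of the other non-terminals involved (by the same procedure, iterated to a fixed point):
  FIRST(Y) = { 'n', 'x' }

From P → g x:
  - g is a terminal: add 'g' and stop
From P → x:
  - x is a terminal: add 'x' and stop
From P → Y x x:
  - Y is a non-terminal: add FIRST(Y) \ {ε} = { 'n', 'x' }
    Y is not nullable, so stop
From P → g:
  - g is a terminal: add 'g' and stop

Collecting: FIRST(P) = { 'g', 'n', 'x' }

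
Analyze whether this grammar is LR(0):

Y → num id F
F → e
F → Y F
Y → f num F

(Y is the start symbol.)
Yes, the grammar is LR(0)

A grammar is LR(0) if no state in the canonical LR(0) collection has:
  - both a shift item (dot before a terminal) and a complete item (shift-reduce conflict), or
  - two or more complete items (reduce-reduce conflict; the accept item [Y' → Y .] counts as a complete item here).

Augment with Y' → Y and build the canonical LR(0) collection (I0 = CLOSURE({[Y' → . Y]}), then GOTO on every symbol after a dot until no new states appear). It has 11 states:
  I0: { [Y → . f num F], [Y → . num id F], [Y' → . Y] }  — shift
  I1: { [Y' → Y .] }  — accept
  I2: { [Y → f . num F] }  — shift
  I3: { [Y → num . id F] }  — shift
  I4: { [F → . Y F], [F → . e], [Y → . f num F], [Y → . num id F], [Y → num id . F] }  — shift
  I5: { [Y → num id F .] }  — reduce
  I6: { [F → . Y F], [F → . e], [F → Y . F], [Y → . f num F], [Y → . num id F] }  — shift
  I7: { [F → e .] }  — reduce
  I8: { [F → Y F .] }  — reduce
  I9: { [F → . Y F], [F → . e], [Y → . f num F], [Y → . num id F], [Y → f num . F] }  — shift
  I10: { [Y → f num F .] }  — reduce

Every state is either a pure shift/goto state or contains exactly one complete item and nothing to shift — no conflicts. The grammar is LR(0).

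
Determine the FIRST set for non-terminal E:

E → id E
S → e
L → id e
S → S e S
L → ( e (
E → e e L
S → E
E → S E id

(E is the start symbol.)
To compute FIRST(E), examine every production with E on the left-hand side, reading each right-hand side left to right until a non-nullable symbol is reached.

FIRST sets of the other non-terminals involved (by the same procedure, iterated to a fixed point):
  FIRST(S) = { 'e', 'id' }

From E → id E:
  - id is a terminal: add 'id' and stop
From E → e e L:
  - e is a terminal: add 'e' and stop
From E → S E id:
  - S is a non-terminal: add FIRST(S) \ {ε} = { 'e', 'id' }
    S is not nullable, so stop

Collecting: FIRST(E) = { 'e', 'id' }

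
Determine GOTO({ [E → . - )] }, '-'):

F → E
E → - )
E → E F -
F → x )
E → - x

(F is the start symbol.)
GOTO(I, '-') = CLOSURE({ [A → αX.β] : [A → α.Xβ] ∈ I, X = '-' })

Items with dot before '-', with the dot advanced:
  [E → . - )] → [E → - . )]
Closure adds nothing (no advanced item has the dot before a non-terminal).

GOTO = { [E → - . )] }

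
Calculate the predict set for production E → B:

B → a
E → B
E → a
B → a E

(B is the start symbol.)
{ 'a' }

PREDICT(E → B) = (FIRST(RHS) \ {ε}) ∪ (FOLLOW(E) if ε ∈ FIRST(RHS), i.e. RHS ⇒* ε)
FIRST(B) = { 'a' }
FIRST(B) = { 'a' }
ε ∉ FIRST(B), so FOLLOW(E) is not added.
PREDICT(E → B) = { 'a' }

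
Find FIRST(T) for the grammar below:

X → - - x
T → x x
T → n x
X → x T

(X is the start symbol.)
To compute FIRST(T), examine every production with T on the left-hand side, reading each right-hand side left to right until a non-nullable symbol is reached.

From T → x x:
  - x is a terminal: add 'x' and stop
From T → n x:
  - n is a terminal: add 'n' and stop

Collecting: FIRST(T) = { 'n', 'x' }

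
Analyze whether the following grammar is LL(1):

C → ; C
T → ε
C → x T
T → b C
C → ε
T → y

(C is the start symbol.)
A grammar is LL(1) if for each non-terminal N with multiple productions, the predict sets of those productions are pairwise disjoint, where PREDICT(N → α) = (FIRST(α) \ {ε}) ∪ (FOLLOW(N) if α ⇒* ε).

Relevant sets:
  FOLLOW(C) = { $ }
  FOLLOW(T) = { $ }

For C:
  PREDICT(C → ';' C) = { ';' }
  PREDICT(C → x T) = { 'x' }
  PREDICT(C → ε) = { $ }
For T:
  PREDICT(T → ε) = { $ }
  PREDICT(T → b C) = { 'b' }
  PREDICT(T → y) = { 'y' }

All predict sets are disjoint. The grammar IS LL(1).

Answer: Yes, the grammar is LL(1).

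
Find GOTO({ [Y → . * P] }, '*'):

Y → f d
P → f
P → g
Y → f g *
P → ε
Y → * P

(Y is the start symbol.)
GOTO(I, '*') = CLOSURE({ [A → αX.β] : [A → α.Xβ] ∈ I, X = '*' })

Items with dot before '*', with the dot advanced:
  [Y → . * P] → [Y → * . P]
Closure of the advanced items:
  [Y → * . P] has the dot before P: add [P → . f], [P → . g], [P → .]

GOTO = { [P → . f], [P → . g], [P → .], [Y → * . P] }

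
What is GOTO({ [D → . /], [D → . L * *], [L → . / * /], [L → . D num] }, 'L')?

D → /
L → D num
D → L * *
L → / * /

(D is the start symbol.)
GOTO(I, 'L') = CLOSURE({ [A → αX.β] : [A → α.Xβ] ∈ I, X = 'L' })

Items with dot before 'L', with the dot advanced:
  [D → . L * *] → [D → L . * *]
Closure adds nothing (no advanced item has the dot before a non-terminal).

GOTO = { [D → L . * *] }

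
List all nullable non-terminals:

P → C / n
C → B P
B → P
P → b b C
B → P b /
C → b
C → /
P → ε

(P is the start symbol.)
{ 'B', 'C', 'P' }

ε-productions: P → ε
So P is immediately nullable.
B → P: every symbol on the right is nullable, so B is nullable too.
C → B P: every symbol on the right is nullable, so C is nullable too.
Every non-terminal is now nullable.
Nullable = { 'B', 'C', 'P' }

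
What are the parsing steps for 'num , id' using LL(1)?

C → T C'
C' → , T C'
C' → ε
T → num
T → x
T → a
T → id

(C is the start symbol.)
LL(1) parsing maintains a stack (initially the start symbol over $) and the input. At each step: if the stack top is a terminal, match it against the current input token; if it is a non-terminal N, replace it with the RHS of M[N, lookahead] (the unique production whose predict set contains the lookahead).

Stack is shown with the top on the left.

Stack     Input       Action
----------------------------
C $       num , id $  output C → T C'
T C' $    num , id $  output T → num
num C' $  num , id $  match 'num'
C' $      , id $      output C' → , T C'
, T C' $  , id $      match ','
T C' $    id $        output T → id
id C' $   id $        match 'id'
C' $      $           output C' → ε
$         $           accept

The string is accepted.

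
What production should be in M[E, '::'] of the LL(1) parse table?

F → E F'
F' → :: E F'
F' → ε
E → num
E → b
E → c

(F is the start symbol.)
To find M[E, '::'], we find productions for E where '::' is in the predict set (PREDICT(N → α) = (FIRST(α) \ {ε}) ∪ (FOLLOW(N) if α ⇒* ε)).

E → num: PREDICT = { 'num' }
E → b: PREDICT = { 'b' }
E → c: PREDICT = { 'c' }

M[E, '::'] is empty (no production applies)

Answer: Empty (error entry)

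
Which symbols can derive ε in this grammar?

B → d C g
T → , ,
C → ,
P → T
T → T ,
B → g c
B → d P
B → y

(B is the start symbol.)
There are no ε-productions, so no non-terminal can derive ε.
No non-terminals are nullable.

Answer: None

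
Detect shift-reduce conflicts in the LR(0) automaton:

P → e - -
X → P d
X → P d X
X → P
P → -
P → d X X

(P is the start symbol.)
Yes — I7: [X → P .] vs [X → P . d]; I10: [X → P d .] vs [P → . -]

A shift-reduce conflict occurs when an LR(0) state has both:
  - a complete (reduce) item [A → α .] (dot at the end), and
  - a shift item [B → β . c γ] (dot before a terminal).

Augment with P' → P and build the canonical LR(0) collection (I0 = CLOSURE({[P' → . P]}), then GOTO on every symbol after a dot until no new states appear). It has 12 states:
  I0: { [P → . -], [P → . d X X], [P → . e - -], [P' → . P] }  — shift
  I1: { [P → - .] }  — reduce
  I2: { [P' → P .] }  — accept
  I3: { [P → . -], [P → . d X X], [P → . e - -], [P → d . X X], [X → . P d X], [X → . P d], [X → . P] }  — shift
  I4: { [P → e . - -] }  — shift
  I5: { [P → e - . -] }  — shift
  I6: { [P → e - - .] }  — reduce
  I7: { [X → P . d X], [X → P . d], [X → P .] }  — shift, reduce
  I8: { [P → . -], [P → . d X X], [P → . e - -], [P → d X . X], [X → . P d X], [X → . P d], [X → . P] }  — shift
  I9: { [P → d X X .] }  — reduce
  I10: { [P → . -], [P → . d X X], [P → . e - -], [X → . P d X], [X → . P d], [X → . P], [X → P d . X], [X → P d .] }  — shift, reduce
  I11: { [X → P d X .] }  — reduce

I7 contains reduce item [X → P .] and shift items [X → P . d], [X → P . d X] — shift-reduce conflict.
I10 contains reduce item [X → P d .] and shift items [P → . -], [P → . d X X], [P → . e - -] — shift-reduce conflict.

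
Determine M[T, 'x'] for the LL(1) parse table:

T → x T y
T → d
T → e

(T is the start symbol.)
To find M[T, 'x'], we find productions for T where 'x' is in the predict set (PREDICT(N → α) = (FIRST(α) \ {ε}) ∪ (FOLLOW(N) if α ⇒* ε)).

T → x T y: PREDICT = { 'x' }
  'x' is in predict set, so this production goes in M[T, 'x']
T → d: PREDICT = { 'd' }
T → e: PREDICT = { 'e' }

M[T, 'x'] = T → x T y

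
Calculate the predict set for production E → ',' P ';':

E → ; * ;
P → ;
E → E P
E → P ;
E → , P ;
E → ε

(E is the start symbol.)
{ ',' }

PREDICT(E → ',' P ';') = (FIRST(RHS) \ {ε}) ∪ (FOLLOW(E) if ε ∈ FIRST(RHS), i.e. RHS ⇒* ε)
FIRST(',' P ';') = { ',' }
ε ∉ FIRST(',' P ';'), so FOLLOW(E) is not added.
PREDICT(E → ',' P ';') = { ',' }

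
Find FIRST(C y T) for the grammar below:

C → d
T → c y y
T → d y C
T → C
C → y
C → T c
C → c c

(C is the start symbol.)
FIRST sets of the non-terminals involved (from the grammar, by fixed-point iteration):
  FIRST(C) = { 'c', 'd', 'y' }

To compute FIRST(C y T), process the symbols left to right:
Symbol C is a non-terminal. Add FIRST(C) \ {ε} = { 'c', 'd', 'y' }
C is not nullable (ε ∉ FIRST(C)), so stop here.
FIRST(C y T) = { 'c', 'd', 'y' }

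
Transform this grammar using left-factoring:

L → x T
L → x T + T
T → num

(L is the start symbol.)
Left-factoring transforms A → αβ₁ | αβ₂ into A → αA' and A' → β₁ | β₂
(α is the longest common prefix among the alternatives). Repeat until
no nonterminal has two alternatives with a common prefix.

Round 1: L has alternatives sharing prefix 'x T'. Introduce L': L → x T L'
  Add: L' → ε
  Add: L' → + T

No remaining common prefixes — done.

Resulting grammar:
L → x T L'
L' → ε
L' → + T
T → num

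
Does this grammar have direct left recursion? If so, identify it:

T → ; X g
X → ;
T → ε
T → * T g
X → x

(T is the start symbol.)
T → ; X g: starts with ';'
X → ;: starts with ';'
T → ε: starts with ε
T → * T g: starts with '*'
X → x: starts with x

No direct left recursion found.

Answer: No direct left recursion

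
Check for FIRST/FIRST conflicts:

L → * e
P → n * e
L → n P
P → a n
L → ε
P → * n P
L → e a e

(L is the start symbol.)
No FIRST/FIRST conflicts.

Productions for L:
  L → * e: FIRST = { '*' }
  L → n P: FIRST = { 'n' }
  L → ε: FIRST = { ε }
  L → e a e: FIRST = { 'e' }
Productions for P:
  P → n * e: FIRST = { 'n' }
  P → a n: FIRST = { 'a' }
  P → * n P: FIRST = { '*' }

All alternatives of each non-terminal have pairwise disjoint FIRST sets.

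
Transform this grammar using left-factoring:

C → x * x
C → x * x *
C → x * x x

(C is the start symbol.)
C → x * x C'
C' → ε
C' → *
C' → x

Left-factoring transforms A → αβ₁ | αβ₂ into A → αA' and A' → β₁ | β₂
(α is the longest common prefix among the alternatives). Repeat until
no nonterminal has two alternatives with a common prefix.

Round 1: C has alternatives sharing prefix 'x * x'. Introduce C': C → x * x C'
  Add: C' → ε
  Add: C' → *
  Add: C' → x

No remaining common prefixes — done.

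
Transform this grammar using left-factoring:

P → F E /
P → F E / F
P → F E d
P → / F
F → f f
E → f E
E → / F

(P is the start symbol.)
P → F E P'
P' → / P''
P'' → ε
P'' → F
P' → d
P → / F
F → f f
E → f E
E → / F

Left-factoring transforms A → αβ₁ | αβ₂ into A → αA' and A' → β₁ | β₂
(α is the longest common prefix among the alternatives). Repeat until
no nonterminal has two alternatives with a common prefix.

Round 1: P has alternatives sharing prefix 'F E'. Introduce P': P → F E P'
  Add: P' → /
  Add: P' → / F
  Add: P' → d

Round 2: P' has alternatives sharing prefix '/'. Introduce P'': P' → / P''
  Add: P'' → ε
  Add: P'' → F

No remaining common prefixes — done.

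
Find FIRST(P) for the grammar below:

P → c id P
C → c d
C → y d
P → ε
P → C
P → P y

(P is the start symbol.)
{ 'c', 'y', ε }

FIRST sets of the other non-terminals involved (by the same procedure, iterated to a fixed point):
  FIRST(C) = { 'c', 'y' }

From P → c id P:
  - c is a terminal: add 'c' and stop
From P → ε:
  - ε-production, so ε ∈ FIRST(P)
From P → C:
  - C is a non-terminal: add FIRST(C) \ {ε} = { 'c', 'y' }
    C is not nullable, so stop
From P → P y:
  - P is the symbol being defined: contributes nothing new
    P is nullable, so continue to the next symbol
  - y is a terminal: add 'y' and stop

Collecting: FIRST(P) = { 'c', 'y', ε }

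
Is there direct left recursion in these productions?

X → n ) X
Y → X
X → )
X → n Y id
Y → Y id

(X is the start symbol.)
Direct left recursion occurs when N → N α for some non-terminal N (the right-hand side begins with the left-hand side itself).

X → n ) X: starts with n
Y → X: starts with X
X → ): starts with ')'
X → n Y id: starts with n
Y → Y id: LEFT RECURSIVE (starts with Y)

The grammar has direct left recursion on: Y.

Answer: Yes, Y is left-recursive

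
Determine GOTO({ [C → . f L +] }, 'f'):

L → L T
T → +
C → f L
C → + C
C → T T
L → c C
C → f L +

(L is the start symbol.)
{ [C → f . L +], [L → . L T], [L → . c C] }

GOTO(I, 'f') = CLOSURE({ [A → αX.β] : [A → α.Xβ] ∈ I, X = 'f' })

Items with dot before 'f', with the dot advanced:
  [C → . f L +] → [C → f . L +]
Closure of the advanced items:
  [C → f . L +] has the dot before L: add [L → . L T], [L → . c C]

GOTO = { [C → f . L +], [L → . L T], [L → . c C] }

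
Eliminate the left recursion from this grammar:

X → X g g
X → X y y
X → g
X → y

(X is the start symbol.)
X → g X'
X → y X'
X' → g g X'
X' → y y X'
X' → ε

X is directly left-recursive. The standard transformation for
  A → A α₁ | ... | A α_m | β₁ | ... | β_n
is
  A  → β₁ A' | ... | β_n A'
  A' → α₁ A' | ... | α_m A' | ε

X → g becomes X → g X'
X → y becomes X → y X'
X → X g g becomes X' → g g X'
X → X y y becomes X' → y y X'
Add X' → ε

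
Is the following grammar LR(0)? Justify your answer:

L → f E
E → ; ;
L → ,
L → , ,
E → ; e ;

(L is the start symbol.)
Augment with L' → L and build the canonical LR(0) collection (I0 = CLOSURE({[L' → . L]}), then GOTO on every symbol after a dot until no new states appear). It has 10 states:
  I0: { [L → . , ,], [L → . ,], [L → . f E], [L' → . L] }  — shift
  I1: { [L → , . ,], [L → , .] }  — shift, reduce
  I2: { [L' → L .] }  — accept
  I3: { [E → . ; ;], [E → . ; e ;], [L → f . E] }  — shift
  I4: { [E → ; . ;], [E → ; . e ;] }  — shift
  I5: { [L → f E .] }  — reduce
  I6: { [E → ; ; .] }  — reduce
  I7: { [E → ; e . ;] }  — shift
  I8: { [E → ; e ; .] }  — reduce
  I9: { [L → , , .] }  — reduce

Conflict in state I1:
  Shift-reduce conflict between [L → , .] and [L → , . ,]
So the grammar is NOT LR(0).

Answer: No. Shift-reduce conflict between [L → , .] and [L → , . ,]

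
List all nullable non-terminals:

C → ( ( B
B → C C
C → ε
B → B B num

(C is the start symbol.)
{ 'B', 'C' }

A non-terminal is nullable if it can derive ε (the empty string): either it has an ε-production, or it has a production whose right-hand side consists entirely of nullable non-terminals.

ε-productions: C → ε
So C is immediately nullable.
B → C C: every symbol on the right is nullable, so B is nullable too.
Every non-terminal is now nullable.
Nullable = { 'B', 'C' }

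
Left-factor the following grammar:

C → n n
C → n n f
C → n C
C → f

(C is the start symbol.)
Left-factoring transforms A → αβ₁ | αβ₂ into A → αA' and A' → β₁ | β₂
(α is the longest common prefix among the alternatives). Repeat until
no nonterminal has two alternatives with a common prefix.

Round 1: C has alternatives sharing prefix 'n'. Introduce C': C → n C'
  Add: C' → n
  Add: C' → n f
  Add: C' → C

Round 2: C' has alternatives sharing prefix 'n'. Introduce C'': C' → n C''
  Add: C'' → ε
  Add: C'' → f

No remaining common prefixes — done.

Resulting grammar:
C → n C'
C' → n C''
C'' → ε
C'' → f
C' → C
C → f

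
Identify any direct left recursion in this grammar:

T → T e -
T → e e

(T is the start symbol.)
Yes, T is left-recursive

T → T e -: LEFT RECURSIVE (starts with T)
T → e e: starts with e

The grammar has direct left recursion on: T.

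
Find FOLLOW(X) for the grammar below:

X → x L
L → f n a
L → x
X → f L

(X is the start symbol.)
To compute FOLLOW(X), find every occurrence of X on a right-hand side N → α X β: add FIRST(β) \ {ε}, and if β is empty or nullable also add FOLLOW(N). Iterate to a fixed point.

X is the start symbol, so $ ∈ FOLLOW(X).
X does not occur on any right-hand side.

Taking the union: FOLLOW(X) = { $ }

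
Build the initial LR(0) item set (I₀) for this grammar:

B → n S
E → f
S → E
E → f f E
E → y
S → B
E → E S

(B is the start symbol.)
First, augment the grammar with B' → B
I₀ = CLOSURE({ [B' → . B] }):
  [B' → . B] has the dot before B: add [B → . n S]
No further items can be added.

I₀ = { [B → . n S], [B' → . B] }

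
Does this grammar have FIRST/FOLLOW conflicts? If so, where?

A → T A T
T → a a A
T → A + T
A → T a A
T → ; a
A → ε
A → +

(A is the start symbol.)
Nullable non-terminals: A.
FIRST sets used below: FIRST(T) = { '+', ';', 'a' }

A: nullable alternative(s) A → ε; FOLLOW(A) = { $, '+', ';', 'a' }
  A → T A T: FIRST \ {ε} = { '+', ';', 'a' } — overlaps FOLLOW(A) on { '+', ';', 'a' }: CONFLICT
  A → T a A: FIRST \ {ε} = { '+', ';', 'a' } — overlaps FOLLOW(A) on { '+', ';', 'a' }: CONFLICT
  A → ε: FIRST \ {ε} = { } — this is the only nullable alternative, skip
  A → +: FIRST \ {ε} = { '+' } — overlaps FOLLOW(A) on { '+' }: CONFLICT

T has no nullable alternative, so no FIRST/FOLLOW check is needed there.

So the grammar has 3 FIRST/FOLLOW conflicts (marked CONFLICT above).

Answer: Yes. A → T A T with FOLLOW(A) on { '+', ';', 'a' }; A → T a A with FOLLOW(A) on { '+', ';', 'a' }; A → '+' with FOLLOW(A) on { '+' }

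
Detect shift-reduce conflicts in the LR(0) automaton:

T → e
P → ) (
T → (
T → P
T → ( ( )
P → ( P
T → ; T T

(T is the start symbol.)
Yes — I1: [T → ( .] vs [P → . ( P]; I13: [T → ( ( ) .] vs [P → ) . (]

Augment with T' → T and build the canonical LR(0) collection (I0 = CLOSURE({[T' → . T]}), then GOTO on every symbol after a dot until no new states appear). It has 14 states:
  I0: { [P → . ( P], [P → . ) (], [T → . ( ( )], [T → . (], [T → . ; T T], [T → . P], [T → . e], [T' → . T] }  — shift
  I1: { [P → ( . P], [P → . ( P], [P → . ) (], [T → ( . ( )], [T → ( .] }  — shift, reduce
  I2: { [P → ) . (] }  — shift
  I3: { [P → . ( P], [P → . ) (], [T → . ( ( )], [T → . (], [T → . ; T T], [T → . P], [T → . e], [T → ; . T T] }  — shift
  I4: { [T → P .] }  — reduce
  I5: { [T' → T .] }  — accept
  I6: { [T → e .] }  — reduce
  I7: { [P → . ( P], [P → . ) (], [T → . ( ( )], [T → . (], [T → . ; T T], [T → . P], [T → . e], [T → ; T . T] }  — shift
  I8: { [T → ; T T .] }  — reduce
  I9: { [P → ) ( .] }  — reduce
  I10: { [P → ( . P], [P → . ( P], [P → . ) (], [T → ( ( . )] }  — shift
  I11: { [P → ( P .] }  — reduce
  I12: { [P → ( . P], [P → . ( P], [P → . ) (] }  — shift
  I13: { [P → ) . (], [T → ( ( ) .] }  — shift, reduce

I1 contains reduce item [T → ( .] and shift items [P → . ( P], [P → . ) (], [T → ( . ( )] — shift-reduce conflict.
I13 contains reduce item [T → ( ( ) .] and shift item [P → ) . (] — shift-reduce conflict.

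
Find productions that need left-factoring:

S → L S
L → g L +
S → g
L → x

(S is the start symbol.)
No, left-factoring is not needed

Left-factoring is needed when two productions for the same non-terminal
share a common prefix on the right-hand side.

Productions for S:
  S → L S
  S → g
Productions for L:
  L → g L +
  L → x

No common prefixes found.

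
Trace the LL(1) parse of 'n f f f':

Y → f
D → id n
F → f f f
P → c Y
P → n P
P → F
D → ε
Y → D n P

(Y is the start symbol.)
Stack is shown with the top on the left.

Stack    Input      Action
--------------------------
Y $      n f f f $  output Y → D n P
D n P $  n f f f $  output D → ε
n P $    n f f f $  match 'n'
P $      f f f $    output P → F
F $      f f f $    output F → f f f
f f f $  f f f $    match 'f'
f f $    f f $      match 'f'
f $      f $        match 'f'
$        $          accept

The string is accepted.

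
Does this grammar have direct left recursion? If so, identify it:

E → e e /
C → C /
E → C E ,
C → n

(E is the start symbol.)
Direct left recursion occurs when N → N α for some non-terminal N (the right-hand side begins with the left-hand side itself).

E → e e /: starts with e
C → C /: LEFT RECURSIVE (starts with C)
E → C E ,: starts with C
C → n: starts with n

The grammar has direct left recursion on: C.

Answer: Yes, C is left-recursive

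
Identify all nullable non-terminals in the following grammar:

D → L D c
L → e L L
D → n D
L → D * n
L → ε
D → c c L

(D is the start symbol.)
{ 'L' }

A non-terminal is nullable if it can derive ε (the empty string): either it has an ε-production, or it has a production whose right-hand side consists entirely of nullable non-terminals.

ε-productions: L → ε
So L is immediately nullable.
No further non-terminal can be added: every production for the remaining non-terminals contains a terminal or a non-nullable non-terminal.
Nullable = { 'L' }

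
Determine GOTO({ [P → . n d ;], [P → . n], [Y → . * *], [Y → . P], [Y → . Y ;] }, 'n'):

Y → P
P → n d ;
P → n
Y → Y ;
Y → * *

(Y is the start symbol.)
GOTO(I, 'n') = CLOSURE({ [A → αX.β] : [A → α.Xβ] ∈ I, X = 'n' })

Items with dot before 'n', with the dot advanced:
  [P → . n] → [P → n .]
  [P → . n d ;] → [P → n . d ;]
Closure adds nothing (no advanced item has the dot before a non-terminal).

GOTO = { [P → n . d ;], [P → n .] }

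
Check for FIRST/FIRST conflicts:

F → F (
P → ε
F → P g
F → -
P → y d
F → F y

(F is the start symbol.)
FIRST sets of the non-terminals at (or reachable through a nullable prefix from) the front of some alternative:
  FIRST(F) = { '-', 'g', 'y' }
  FIRST(P) = { 'y', ε }

Productions for F:
  F → F (: FIRST = { '-', 'g', 'y' }
  F → P g: FIRST = { 'g', 'y' }
  F → -: FIRST = { '-' }
  F → F y: FIRST = { '-', 'g', 'y' }
Productions for P:
  P → ε: FIRST = { ε }
  P → y d: FIRST = { 'y' }

Conflict for F: F → F ( and F → P g
  Overlap: { 'g', 'y' }
Conflict for F: F → F ( and F → -
  Overlap: { '-' }
Conflict for F: F → F ( and F → F y
  Overlap: { '-', 'g', 'y' }
Conflict for F: F → P g and F → F y
  Overlap: { 'g', 'y' }
Conflict for F: F → - and F → F y
  Overlap: { '-' }

Answer: Yes. F → F '(' / F → P g on { 'g', 'y' }; F → F '(' / F → '-' on { '-' }; F → F '(' / F → F y on { '-', 'g', 'y' }; F → P g / F → F y on { 'g', 'y' }; F → '-' / F → F y on { '-' }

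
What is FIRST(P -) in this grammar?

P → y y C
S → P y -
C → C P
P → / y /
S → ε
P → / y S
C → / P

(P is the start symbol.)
FIRST sets of the non-terminals involved (from the grammar, by fixed-point iteration):
  FIRST(P) = { '/', 'y' }

To compute FIRST(P -), process the symbols left to right:
Symbol P is a non-terminal. Add FIRST(P) \ {ε} = { '/', 'y' }
P is not nullable (ε ∉ FIRST(P)), so stop here.
FIRST(P -) = { '/', 'y' }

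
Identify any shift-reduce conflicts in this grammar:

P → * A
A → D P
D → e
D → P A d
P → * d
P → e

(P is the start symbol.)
No shift-reduce conflicts

Augment with P' → P and build the canonical LR(0) collection (I0 = CLOSURE({[P' → . P]}), then GOTO on every symbol after a dot until no new states appear). It has 12 states:
  I0: { [P → . * A], [P → . * d], [P → . e], [P' → . P] }  — shift
  I1: { [A → . D P], [D → . P A d], [D → . e], [P → * . A], [P → * . d], [P → . * A], [P → . * d], [P → . e] }  — shift
  I2: { [P' → P .] }  — accept
  I3: { [P → e .] }  — reduce
  I4: { [P → * A .] }  — reduce
  I5: { [A → D . P], [P → . * A], [P → . * d], [P → . e] }  — shift
  I6: { [A → . D P], [D → . P A d], [D → . e], [D → P . A d], [P → . * A], [P → . * d], [P → . e] }  — shift
  I7: { [P → * d .] }  — reduce
  I8: { [D → e .], [P → e .] }  — 2 reduces
  I9: { [D → P A . d] }  — shift
  I10: { [D → P A d .] }  — reduce
  I11: { [A → D P .] }  — reduce

No state contains both a complete item and a shift item.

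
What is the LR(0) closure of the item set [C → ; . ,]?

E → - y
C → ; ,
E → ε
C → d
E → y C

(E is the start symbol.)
{ [C → ; . ,] }

To compute CLOSURE, for each item [A → α.Bβ] where B is a non-terminal, add [B → .γ] for all productions B → γ; repeat for the newly added items until nothing changes.

Start with: [C → ; . ,]
The dot precedes the terminal ',', so nothing is added.

CLOSURE = { [C → ; . ,] }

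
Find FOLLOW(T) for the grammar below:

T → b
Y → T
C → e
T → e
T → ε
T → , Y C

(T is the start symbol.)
To compute FOLLOW(T), find every occurrence of T on a right-hand side N → α T β: add FIRST(β) \ {ε}, and if β is empty or nullable also add FOLLOW(N). Iterate to a fixed point.

T is the start symbol, so $ ∈ FOLLOW(T).
In Y → T: T is at the end, add FOLLOW(Y)

The FOLLOW sets referred to above (computed the same way, to a fixed point):
  FOLLOW(Y) = { 'e' }

Taking the union: FOLLOW(T) = { $, 'e' }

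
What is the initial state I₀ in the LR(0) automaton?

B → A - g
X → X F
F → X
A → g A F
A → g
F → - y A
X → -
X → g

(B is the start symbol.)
{ [A → . g A F], [A → . g], [B → . A - g], [B' → . B] }

First, augment the grammar with B' → B
I₀ = CLOSURE({ [B' → . B] }):
  [B' → . B] has the dot before B: add [B → . A - g]
  [B → . A - g] has the dot before A: add [A → . g A F], [A → . g]
No further items can be added.

I₀ = { [A → . g A F], [A → . g], [B → . A - g], [B' → . B] }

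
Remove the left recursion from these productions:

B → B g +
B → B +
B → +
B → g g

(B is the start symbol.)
B → + B'
B → g g B'
B' → g + B'
B' → + B'
B' → ε

B is directly left-recursive. The standard transformation for
  A → A α₁ | ... | A α_m | β₁ | ... | β_n
is
  A  → β₁ A' | ... | β_n A'
  A' → α₁ A' | ... | α_m A' | ε

B → + becomes B → + B'
B → g g becomes B → g g B'
B → B g + becomes B' → g + B'
B → B + becomes B' → + B'
Add B' → ε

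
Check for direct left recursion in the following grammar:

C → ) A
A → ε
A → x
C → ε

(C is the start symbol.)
No direct left recursion

Direct left recursion occurs when N → N α for some non-terminal N (the right-hand side begins with the left-hand side itself).

C → ) A: starts with ')'
A → ε: starts with ε
A → x: starts with x
C → ε: starts with ε

No direct left recursion found.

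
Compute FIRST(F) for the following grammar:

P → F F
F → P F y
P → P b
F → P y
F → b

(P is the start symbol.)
{ 'b' }

To compute FIRST(F), examine every production with F on the left-hand side, reading each right-hand side left to right until a non-nullable symbol is reached.

FIRST sets of the other non-terminals involved (by the same procedure, iterated to a fixed point):
  FIRST(P) = { 'b' }

From F → P F y:
  - P is a non-terminal: add FIRST(P) \ {ε} = { 'b' }
    P is not nullable, so stop
From F → P y:
  - P is a non-terminal: add FIRST(P) \ {ε} = { 'b' }
    P is not nullable, so stop
From F → b:
  - b is a terminal: add 'b' and stop

Collecting: FIRST(F) = { 'b' }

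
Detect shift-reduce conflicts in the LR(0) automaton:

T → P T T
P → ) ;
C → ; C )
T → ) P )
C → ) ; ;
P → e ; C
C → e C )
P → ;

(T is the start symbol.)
No shift-reduce conflicts

A shift-reduce conflict occurs when an LR(0) state has both:
  - a complete (reduce) item [A → α .] (dot at the end), and
  - a shift item [B → β . c γ] (dot before a terminal).

Augment with T' → T and build the canonical LR(0) collection (I0 = CLOSURE({[T' → . T]}), then GOTO on every symbol after a dot until no new states appear). It has 24 states:
  I0: { [P → . ) ;], [P → . ;], [P → . e ; C], [T → . ) P )], [T → . P T T], [T' → . T] }  — shift
  I1: { [P → ) . ;], [P → . ) ;], [P → . ;], [P → . e ; C], [T → ) . P )] }  — shift
  I2: { [P → ; .] }  — reduce
  I3: { [P → . ) ;], [P → . ;], [P → . e ; C], [T → . ) P )], [T → . P T T], [T → P . T T] }  — shift
  I4: { [T' → T .] }  — accept
  I5: { [P → e . ; C] }  — shift
  I6: { [C → . ) ; ;], [C → . ; C )], [C → . e C )], [P → e ; . C] }  — shift
  I7: { [C → ) . ; ;] }  — shift
  I8: { [C → . ) ; ;], [C → . ; C )], [C → . e C )], [C → ; . C )] }  — shift
  I9: { [P → e ; C .] }  — reduce
  I10: { [C → . ) ; ;], [C → . ; C )], [C → . e C )], [C → e . C )] }  — shift
  I11: { [C → e C . )] }  — shift
  I12: { [C → e C ) .] }  — reduce
  I13: { [C → ; C . )] }  — shift
  I14: { [C → ; C ) .] }  — reduce
  I15: { [C → ) ; . ;] }  — shift
  I16: { [C → ) ; ; .] }  — reduce
  I17: { [P → . ) ;], [P → . ;], [P → . e ; C], [T → . ) P )], [T → . P T T], [T → P T . T] }  — shift
  I18: { [T → P T T .] }  — reduce
  I19: { [P → ) . ;] }  — shift
  I20: { [P → ) ; .], [P → ; .] }  — 2 reduces
  I21: { [T → ) P . )] }  — shift
  I22: { [T → ) P ) .] }  — reduce
  I23: { [P → ) ; .] }  — reduce

No state contains both a complete item and a shift item.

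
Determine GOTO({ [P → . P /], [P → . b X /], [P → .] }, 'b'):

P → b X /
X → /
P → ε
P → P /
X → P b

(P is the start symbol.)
{ [P → . P /], [P → . b X /], [P → .], [P → b . X /], [X → . /], [X → . P b] }

GOTO(I, 'b') = CLOSURE({ [A → αX.β] : [A → α.Xβ] ∈ I, X = 'b' })

Items with dot before 'b', with the dot advanced:
  [P → . b X /] → [P → b . X /]
Closure of the advanced items:
  [P → b . X /] has the dot before X: add [X → . /], [X → . P b]
  [X → . P b] has the dot before P: add [P → . b X /], [P → .], [P → . P /]

GOTO = { [P → . P /], [P → . b X /], [P → .], [P → b . X /], [X → . /], [X → . P b] }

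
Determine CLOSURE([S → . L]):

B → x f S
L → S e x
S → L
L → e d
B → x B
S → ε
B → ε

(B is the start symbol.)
{ [L → . S e x], [L → . e d], [S → . L], [S → .] }

To compute CLOSURE, for each item [A → α.Bβ] where B is a non-terminal, add [B → .γ] for all productions B → γ; repeat for the newly added items until nothing changes.

Start with: [S → . L]
  [S → . L] has the dot before L: add [L → . S e x], [L → . e d]
  [L → . S e x] has the dot before S: add [S → .]
No further items can be added.

CLOSURE = { [L → . S e x], [L → . e d], [S → . L], [S → .] }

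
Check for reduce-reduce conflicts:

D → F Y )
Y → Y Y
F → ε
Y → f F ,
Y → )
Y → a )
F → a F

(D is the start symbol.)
Yes — I12: [D → F Y ) .] vs [Y → ) .]

A reduce-reduce conflict occurs when an LR(0) state has two complete items [A → α .] and [B → β .] — both call for a reduction, and with no lookahead the parser cannot choose between them.

Augment with D' → D and build the canonical LR(0) collection (I0 = CLOSURE({[D' → . D]}), then GOTO on every symbol after a dot until no new states appear). It has 14 states:
  I0: { [D → . F Y )], [D' → . D], [F → . a F], [F → .] }  — shift, reduce
  I1: { [D' → D .] }  — accept
  I2: { [D → F . Y )], [Y → . )], [Y → . Y Y], [Y → . a )], [Y → . f F ,] }  — shift
  I3: { [F → . a F], [F → .], [F → a . F] }  — shift, reduce
  I4: { [F → a F .] }  — reduce
  I5: { [Y → ) .] }  — reduce
  I6: { [D → F Y . )], [Y → . )], [Y → . Y Y], [Y → . a )], [Y → . f F ,], [Y → Y . Y] }  — shift
  I7: { [Y → a . )] }  — shift
  I8: { [F → . a F], [F → .], [Y → f . F ,] }  — shift, reduce
  I9: { [Y → f F . ,] }  — shift
  I10: { [Y → f F , .] }  — reduce
  I11: { [Y → a ) .] }  — reduce
  I12: { [D → F Y ) .], [Y → ) .] }  — 2 reduces
  I13: { [Y → . )], [Y → . Y Y], [Y → . a )], [Y → . f F ,], [Y → Y . Y], [Y → Y Y .] }  — shift, reduce

I12 contains complete items [D → F Y ) .], [Y → ) .] — reduce-reduce conflict.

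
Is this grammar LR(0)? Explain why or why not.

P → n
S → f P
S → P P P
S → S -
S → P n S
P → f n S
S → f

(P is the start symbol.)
Augment with P' → P and build the canonical LR(0) collection (I0 = CLOSURE({[P' → . P]}), then GOTO on every symbol after a dot until no new states appear). It has 15 states:
  I0: { [P → . f n S], [P → . n], [P' → . P] }  — shift
  I1: { [P' → P .] }  — accept
  I2: { [P → f . n S] }  — shift
  I3: { [P → n .] }  — reduce
  I4: { [P → . f n S], [P → . n], [P → f n . S], [S → . P P P], [S → . P n S], [S → . S -], [S → . f P], [S → . f] }  — shift
  I5: { [P → . f n S], [P → . n], [S → P . P P], [S → P . n S] }  — shift
  I6: { [P → f n S .], [S → S . -] }  — shift, reduce
  I7: { [P → . f n S], [P → . n], [P → f . n S], [S → f . P], [S → f .] }  — shift, reduce
  I8: { [S → f P .] }  — reduce
  I9: { [P → . f n S], [P → . n], [P → f n . S], [P → n .], [S → . P P P], [S → . P n S], [S → . S -], [S → . f P], [S → . f] }  — shift, reduce
  I10: { [S → S - .] }  — reduce
  I11: { [P → . f n S], [P → . n], [S → P P . P] }  — shift
  I12: { [P → . f n S], [P → . n], [P → n .], [S → . P P P], [S → . P n S], [S → . S -], [S → . f P], [S → . f], [S → P n . S] }  — shift, reduce
  I13: { [S → P n S .], [S → S . -] }  — shift, reduce
  I14: { [S → P P P .] }  — reduce

Conflict in state I6:
  Shift-reduce conflict between [P → f n S .] and [S → S . -]
So the grammar is NOT LR(0).

Answer: No. Shift-reduce conflict between [P → f n S .] and [S → S . -]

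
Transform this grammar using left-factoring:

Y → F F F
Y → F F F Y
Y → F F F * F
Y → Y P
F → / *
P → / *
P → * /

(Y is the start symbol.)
Y → F F F Y'
Y' → ε
Y' → Y
Y' → * F
Y → Y P
F → / *
P → / *
P → * /

Left-factoring transforms A → αβ₁ | αβ₂ into A → αA' and A' → β₁ | β₂
(α is the longest common prefix among the alternatives). Repeat until
no nonterminal has two alternatives with a common prefix.

Round 1: Y has alternatives sharing prefix 'F F F'. Introduce Y': Y → F F F Y'
  Add: Y' → ε
  Add: Y' → Y
  Add: Y' → * F

No remaining common prefixes — done.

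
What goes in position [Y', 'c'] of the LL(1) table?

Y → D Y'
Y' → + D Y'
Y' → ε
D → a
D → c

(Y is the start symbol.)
Empty (error entry)

To find M[Y', 'c'], we find productions for Y' where 'c' is in the predict set (PREDICT(N → α) = (FIRST(α) \ {ε}) ∪ (FOLLOW(N) if α ⇒* ε)).

Relevant sets:
  FOLLOW(Y') = { $ }

Y' → + D Y': PREDICT = { '+' }
Y' → ε: PREDICT = { $ }

M[Y', 'c'] is empty (no production applies)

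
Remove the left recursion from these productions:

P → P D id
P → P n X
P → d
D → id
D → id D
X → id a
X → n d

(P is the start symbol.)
P is directly left-recursive. The standard transformation for
  A → A α₁ | ... | A α_m | β₁ | ... | β_n
is
  A  → β₁ A' | ... | β_n A'
  A' → α₁ A' | ... | α_m A' | ε

P → d becomes P → d P'
P → P D id becomes P' → D id P'
P → P n X becomes P' → n X P'
Add P' → ε

Productions for other non-terminals are unchanged:
  D → id
  D → id D
  X → id a
  X → n d

Resulting grammar:
P → d P'
P' → D id P'
P' → n X P'
P' → ε
D → id
D → id D
X → id a
X → n d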